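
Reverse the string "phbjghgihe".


Input: phbjghgihe
Reading characters right to left:
  Position 9: 'e'
  Position 8: 'h'
  Position 7: 'i'
  Position 6: 'g'
  Position 5: 'h'
  Position 4: 'g'
  Position 3: 'j'
  Position 2: 'b'
  Position 1: 'h'
  Position 0: 'p'
Reversed: ehighgjbhp

ehighgjbhp


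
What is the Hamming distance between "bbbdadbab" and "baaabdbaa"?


Comparing "bbbdadbab" and "baaabdbaa" position by position:
  Position 0: 'b' vs 'b' => same
  Position 1: 'b' vs 'a' => differ
  Position 2: 'b' vs 'a' => differ
  Position 3: 'd' vs 'a' => differ
  Position 4: 'a' vs 'b' => differ
  Position 5: 'd' vs 'd' => same
  Position 6: 'b' vs 'b' => same
  Position 7: 'a' vs 'a' => same
  Position 8: 'b' vs 'a' => differ
Total differences (Hamming distance): 5

5


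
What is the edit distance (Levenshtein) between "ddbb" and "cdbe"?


Computing edit distance: "ddbb" -> "cdbe"
DP table:
           c    d    b    e
      0    1    2    3    4
  d   1    1    1    2    3
  d   2    2    1    2    3
  b   3    3    2    1    2
  b   4    4    3    2    2
Edit distance = dp[4][4] = 2

2


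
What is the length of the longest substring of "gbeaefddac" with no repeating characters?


Input: "gbeaefddac"
Sliding window (track last position of each char):
  Position 0 ('g'): window [0,0] length 1 -- new best
  Position 1 ('b'): window [0,1] length 2 -- new best
  Position 2 ('e'): window [0,2] length 3 -- new best
  Position 3 ('a'): window [0,3] length 4 -- new best
  Position 4 ('e'): repeat (last at 2), move window start to 3
  Position 4 ('e'): window [3,4] length 2
  Position 5 ('f'): window [3,5] length 3
  Position 6 ('d'): window [3,6] length 4
  Position 7 ('d'): repeat (last at 6), move window start to 7
  Position 7 ('d'): window [7,7] length 1
  Position 8 ('a'): window [7,8] length 2
  Position 9 ('c'): window [7,9] length 3
Longest substring with no repeats: "gbea" with length 4

4


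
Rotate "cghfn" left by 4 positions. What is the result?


Input: "cghfn", rotate left by 4
First 4 characters: "cghf"
Remaining characters: "n"
Concatenate remaining + first: "n" + "cghf" = "ncghf"

ncghf


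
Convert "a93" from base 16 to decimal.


Input: "a93" in base 16
Positional expansion:
  Digit 'a' (value 10) x 16^2 = 2560
  Digit '9' (value 9) x 16^1 = 144
  Digit '3' (value 3) x 16^0 = 3
Sum = 2707

2707


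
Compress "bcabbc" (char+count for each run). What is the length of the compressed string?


Input: bcabbc
Runs:
  'b' x 1 => "b1"
  'c' x 1 => "c1"
  'a' x 1 => "a1"
  'b' x 2 => "b2"
  'c' x 1 => "c1"
Compressed: "b1c1a1b2c1"
Compressed length: 10

10


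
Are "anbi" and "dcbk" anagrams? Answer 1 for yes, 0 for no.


Strings: "anbi", "dcbk"
Sorted first:  abin
Sorted second: bcdk
Differ at position 0: 'a' vs 'b' => not anagrams

0


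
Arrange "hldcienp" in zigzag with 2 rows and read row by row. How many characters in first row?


Zigzag "hldcienp" into 2 rows:
Placing characters:
  'h' => row 0
  'l' => row 1
  'd' => row 0
  'c' => row 1
  'i' => row 0
  'e' => row 1
  'n' => row 0
  'p' => row 1
Rows:
  Row 0: "hdin"
  Row 1: "lcep"
First row length: 4

4


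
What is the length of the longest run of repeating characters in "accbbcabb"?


Input: "accbbcabb"
Scanning for longest run:
  Position 1 ('c'): new char, reset run to 1
  Position 2 ('c'): continues run of 'c', length=2
  Position 3 ('b'): new char, reset run to 1
  Position 4 ('b'): continues run of 'b', length=2
  Position 5 ('c'): new char, reset run to 1
  Position 6 ('a'): new char, reset run to 1
  Position 7 ('b'): new char, reset run to 1
  Position 8 ('b'): continues run of 'b', length=2
Longest run: 'c' with length 2

2


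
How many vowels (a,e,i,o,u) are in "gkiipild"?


Input: gkiipild
Checking each character:
  'g' at position 0: consonant
  'k' at position 1: consonant
  'i' at position 2: vowel (running total: 1)
  'i' at position 3: vowel (running total: 2)
  'p' at position 4: consonant
  'i' at position 5: vowel (running total: 3)
  'l' at position 6: consonant
  'd' at position 7: consonant
Total vowels: 3

3


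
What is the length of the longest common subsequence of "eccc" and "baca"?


LCS of "eccc" and "baca"
DP table:
           b    a    c    a
      0    0    0    0    0
  e   0    0    0    0    0
  c   0    0    0    1    1
  c   0    0    0    1    1
  c   0    0    0    1    1
LCS length = dp[4][4] = 1

1


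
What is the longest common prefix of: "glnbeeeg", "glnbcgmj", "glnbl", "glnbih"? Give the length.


Words: glnbeeeg, glnbcgmj, glnbl, glnbih
  Position 0: all 'g' => match
  Position 1: all 'l' => match
  Position 2: all 'n' => match
  Position 3: all 'b' => match
  Position 4: ('e', 'c', 'l', 'i') => mismatch, stop
LCP = "glnb" (length 4)

4


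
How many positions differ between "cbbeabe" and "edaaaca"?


Comparing "cbbeabe" and "edaaaca" position by position:
  Position 0: 'c' vs 'e' => DIFFER
  Position 1: 'b' vs 'd' => DIFFER
  Position 2: 'b' vs 'a' => DIFFER
  Position 3: 'e' vs 'a' => DIFFER
  Position 4: 'a' vs 'a' => same
  Position 5: 'b' vs 'c' => DIFFER
  Position 6: 'e' vs 'a' => DIFFER
Positions that differ: 6

6


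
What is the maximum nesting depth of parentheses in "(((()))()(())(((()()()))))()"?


Input: "(((()))()(())(((()()()))))()"
Tracking depth:
  Position 0 '(': depth becomes 1
  Position 1 '(': depth becomes 2
  Position 2 '(': depth becomes 3
  Position 3 '(': depth becomes 4
  Position 4 ')': depth becomes 3
  Position 5 ')': depth becomes 2
  Position 6 ')': depth becomes 1
  Position 7 '(': depth becomes 2
  Position 8 ')': depth becomes 1
  Position 9 '(': depth becomes 2
  Position 10 '(': depth becomes 3
  Position 11 ')': depth becomes 2
  Position 12 ')': depth becomes 1
  Position 13 '(': depth becomes 2
  Position 14 '(': depth becomes 3
  Position 15 '(': depth becomes 4
  Position 16 '(': depth becomes 5
  Position 17 ')': depth becomes 4
  Position 18 '(': depth becomes 5
  Position 19 ')': depth becomes 4
  Position 20 '(': depth becomes 5
  Position 21 ')': depth becomes 4
  Position 22 ')': depth becomes 3
  Position 23 ')': depth becomes 2
  Position 24 ')': depth becomes 1
  Position 25 ')': depth becomes 0
  Position 26 '(': depth becomes 1
  Position 27 ')': depth becomes 0
Maximum depth reached: 5

5


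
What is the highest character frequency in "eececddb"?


Input: eececddb
Character counts:
  'b': 1
  'c': 2
  'd': 2
  'e': 3
Maximum frequency: 3

3


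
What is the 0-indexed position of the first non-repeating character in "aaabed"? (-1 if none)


Input: aaabed
Character frequencies:
  'a': 3
  'b': 1
  'd': 1
  'e': 1
Scanning left to right for freq == 1:
  Position 0 ('a'): freq=3, skip
  Position 1 ('a'): freq=3, skip
  Position 2 ('a'): freq=3, skip
  Position 3 ('b'): unique! => answer = 3

3


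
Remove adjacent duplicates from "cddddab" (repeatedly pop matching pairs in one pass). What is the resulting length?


Input: cddddab
Stack-based adjacent duplicate removal:
  Read 'c': push. Stack: c
  Read 'd': push. Stack: cd
  Read 'd': matches stack top 'd' => pop. Stack: c
  Read 'd': push. Stack: cd
  Read 'd': matches stack top 'd' => pop. Stack: c
  Read 'a': push. Stack: ca
  Read 'b': push. Stack: cab
Final stack: "cab" (length 3)

3


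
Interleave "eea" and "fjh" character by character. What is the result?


Interleaving "eea" and "fjh":
  Position 0: 'e' from first, 'f' from second => "ef"
  Position 1: 'e' from first, 'j' from second => "ej"
  Position 2: 'a' from first, 'h' from second => "ah"
Result: efejah

efejah


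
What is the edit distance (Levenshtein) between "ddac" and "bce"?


Computing edit distance: "ddac" -> "bce"
DP table:
           b    c    e
      0    1    2    3
  d   1    1    2    3
  d   2    2    2    3
  a   3    3    3    3
  c   4    4    3    4
Edit distance = dp[4][3] = 4

4


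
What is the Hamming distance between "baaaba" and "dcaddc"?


Comparing "baaaba" and "dcaddc" position by position:
  Position 0: 'b' vs 'd' => differ
  Position 1: 'a' vs 'c' => differ
  Position 2: 'a' vs 'a' => same
  Position 3: 'a' vs 'd' => differ
  Position 4: 'b' vs 'd' => differ
  Position 5: 'a' vs 'c' => differ
Total differences (Hamming distance): 5

5


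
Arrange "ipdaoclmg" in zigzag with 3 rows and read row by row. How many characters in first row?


Zigzag "ipdaoclmg" into 3 rows:
Placing characters:
  'i' => row 0
  'p' => row 1
  'd' => row 2
  'a' => row 1
  'o' => row 0
  'c' => row 1
  'l' => row 2
  'm' => row 1
  'g' => row 0
Rows:
  Row 0: "iog"
  Row 1: "pacm"
  Row 2: "dl"
First row length: 3

3


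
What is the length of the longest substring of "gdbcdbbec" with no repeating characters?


Input: "gdbcdbbec"
Sliding window (track last position of each char):
  Position 0 ('g'): window [0,0] length 1 -- new best
  Position 1 ('d'): window [0,1] length 2 -- new best
  Position 2 ('b'): window [0,2] length 3 -- new best
  Position 3 ('c'): window [0,3] length 4 -- new best
  Position 4 ('d'): repeat (last at 1), move window start to 2
  Position 4 ('d'): window [2,4] length 3
  Position 5 ('b'): repeat (last at 2), move window start to 3
  Position 5 ('b'): window [3,5] length 3
  Position 6 ('b'): repeat (last at 5), move window start to 6
  Position 6 ('b'): window [6,6] length 1
  Position 7 ('e'): window [6,7] length 2
  Position 8 ('c'): window [6,8] length 3
Longest substring with no repeats: "gdbc" with length 4

4


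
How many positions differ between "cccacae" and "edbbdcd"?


Comparing "cccacae" and "edbbdcd" position by position:
  Position 0: 'c' vs 'e' => DIFFER
  Position 1: 'c' vs 'd' => DIFFER
  Position 2: 'c' vs 'b' => DIFFER
  Position 3: 'a' vs 'b' => DIFFER
  Position 4: 'c' vs 'd' => DIFFER
  Position 5: 'a' vs 'c' => DIFFER
  Position 6: 'e' vs 'd' => DIFFER
Positions that differ: 7

7


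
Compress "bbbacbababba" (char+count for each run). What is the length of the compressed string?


Input: bbbacbababba
Runs:
  'b' x 3 => "b3"
  'a' x 1 => "a1"
  'c' x 1 => "c1"
  'b' x 1 => "b1"
  'a' x 1 => "a1"
  'b' x 1 => "b1"
  'a' x 1 => "a1"
  'b' x 2 => "b2"
  'a' x 1 => "a1"
Compressed: "b3a1c1b1a1b1a1b2a1"
Compressed length: 18

18


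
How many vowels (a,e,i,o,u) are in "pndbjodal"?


Input: pndbjodal
Checking each character:
  'p' at position 0: consonant
  'n' at position 1: consonant
  'd' at position 2: consonant
  'b' at position 3: consonant
  'j' at position 4: consonant
  'o' at position 5: vowel (running total: 1)
  'd' at position 6: consonant
  'a' at position 7: vowel (running total: 2)
  'l' at position 8: consonant
Total vowels: 2

2


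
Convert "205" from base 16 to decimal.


Input: "205" in base 16
Positional expansion:
  Digit '2' (value 2) x 16^2 = 512
  Digit '0' (value 0) x 16^1 = 0
  Digit '5' (value 5) x 16^0 = 5
Sum = 517

517


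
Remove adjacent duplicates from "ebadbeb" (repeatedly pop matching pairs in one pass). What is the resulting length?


Input: ebadbeb
Stack-based adjacent duplicate removal:
  Read 'e': push. Stack: e
  Read 'b': push. Stack: eb
  Read 'a': push. Stack: eba
  Read 'd': push. Stack: ebad
  Read 'b': push. Stack: ebadb
  Read 'e': push. Stack: ebadbe
  Read 'b': push. Stack: ebadbeb
Final stack: "ebadbeb" (length 7)

7


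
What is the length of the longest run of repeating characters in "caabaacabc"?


Input: "caabaacabc"
Scanning for longest run:
  Position 1 ('a'): new char, reset run to 1
  Position 2 ('a'): continues run of 'a', length=2
  Position 3 ('b'): new char, reset run to 1
  Position 4 ('a'): new char, reset run to 1
  Position 5 ('a'): continues run of 'a', length=2
  Position 6 ('c'): new char, reset run to 1
  Position 7 ('a'): new char, reset run to 1
  Position 8 ('b'): new char, reset run to 1
  Position 9 ('c'): new char, reset run to 1
Longest run: 'a' with length 2

2


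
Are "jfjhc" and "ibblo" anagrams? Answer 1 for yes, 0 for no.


Strings: "jfjhc", "ibblo"
Sorted first:  cfhjj
Sorted second: bbilo
Differ at position 0: 'c' vs 'b' => not anagrams

0


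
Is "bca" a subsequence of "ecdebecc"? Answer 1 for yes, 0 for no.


Check if "bca" is a subsequence of "ecdebecc"
Greedy scan:
  Position 0 ('e'): no match needed
  Position 1 ('c'): no match needed
  Position 2 ('d'): no match needed
  Position 3 ('e'): no match needed
  Position 4 ('b'): matches sub[0] = 'b'
  Position 5 ('e'): no match needed
  Position 6 ('c'): matches sub[1] = 'c'
  Position 7 ('c'): no match needed
Only matched 2/3 characters => not a subsequence

0


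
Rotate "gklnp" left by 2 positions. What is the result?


Input: "gklnp", rotate left by 2
First 2 characters: "gk"
Remaining characters: "lnp"
Concatenate remaining + first: "lnp" + "gk" = "lnpgk"

lnpgk


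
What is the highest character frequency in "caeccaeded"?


Input: caeccaeded
Character counts:
  'a': 2
  'c': 3
  'd': 2
  'e': 3
Maximum frequency: 3

3


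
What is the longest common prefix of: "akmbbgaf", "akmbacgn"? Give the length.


Words: akmbbgaf, akmbacgn
  Position 0: all 'a' => match
  Position 1: all 'k' => match
  Position 2: all 'm' => match
  Position 3: all 'b' => match
  Position 4: ('b', 'a') => mismatch, stop
LCP = "akmb" (length 4)

4


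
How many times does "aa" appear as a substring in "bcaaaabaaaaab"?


Searching for "aa" in "bcaaaabaaaaab"
Scanning each position:
  Position 0: "bc" => no
  Position 1: "ca" => no
  Position 2: "aa" => MATCH
  Position 3: "aa" => MATCH
  Position 4: "aa" => MATCH
  Position 5: "ab" => no
  Position 6: "ba" => no
  Position 7: "aa" => MATCH
  Position 8: "aa" => MATCH
  Position 9: "aa" => MATCH
  Position 10: "aa" => MATCH
  Position 11: "ab" => no
Total occurrences: 7

7


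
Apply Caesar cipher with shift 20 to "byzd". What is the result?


Caesar cipher: shift "byzd" by 20
  'b' (pos 1) + 20 = pos 21 = 'v'
  'y' (pos 24) + 20 = pos 18 = 's'
  'z' (pos 25) + 20 = pos 19 = 't'
  'd' (pos 3) + 20 = pos 23 = 'x'
Result: vstx

vstx


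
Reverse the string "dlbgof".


Input: dlbgof
Reading characters right to left:
  Position 5: 'f'
  Position 4: 'o'
  Position 3: 'g'
  Position 2: 'b'
  Position 1: 'l'
  Position 0: 'd'
Reversed: fogbld

fogbld


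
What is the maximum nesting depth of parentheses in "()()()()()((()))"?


Input: "()()()()()((()))"
Tracking depth:
  Position 0 '(': depth becomes 1
  Position 1 ')': depth becomes 0
  Position 2 '(': depth becomes 1
  Position 3 ')': depth becomes 0
  Position 4 '(': depth becomes 1
  Position 5 ')': depth becomes 0
  Position 6 '(': depth becomes 1
  Position 7 ')': depth becomes 0
  Position 8 '(': depth becomes 1
  Position 9 ')': depth becomes 0
  Position 10 '(': depth becomes 1
  Position 11 '(': depth becomes 2
  Position 12 '(': depth becomes 3
  Position 13 ')': depth becomes 2
  Position 14 ')': depth becomes 1
  Position 15 ')': depth becomes 0
Maximum depth reached: 3

3


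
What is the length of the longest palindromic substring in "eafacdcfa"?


Input: "eafacdcfa"
Checking substrings for palindromes:
  [1:4] "afa" (len 3) => palindrome
  [4:7] "cdc" (len 3) => palindrome
Longest palindromic substring: "afa" with length 3

3


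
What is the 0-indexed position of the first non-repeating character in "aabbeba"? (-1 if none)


Input: aabbeba
Character frequencies:
  'a': 3
  'b': 3
  'e': 1
Scanning left to right for freq == 1:
  Position 0 ('a'): freq=3, skip
  Position 1 ('a'): freq=3, skip
  Position 2 ('b'): freq=3, skip
  Position 3 ('b'): freq=3, skip
  Position 4 ('e'): unique! => answer = 4

4


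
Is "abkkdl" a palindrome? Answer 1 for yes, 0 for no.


Input: abkkdl
Reversed: ldkkba
  Compare pos 0 ('a') with pos 5 ('l'): MISMATCH
  Compare pos 1 ('b') with pos 4 ('d'): MISMATCH
  Compare pos 2 ('k') with pos 3 ('k'): match
Result: not a palindrome

0


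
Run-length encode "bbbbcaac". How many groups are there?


Input: bbbbcaac
Scanning for consecutive runs:
  Group 1: 'b' x 4 (positions 0-3)
  Group 2: 'c' x 1 (positions 4-4)
  Group 3: 'a' x 2 (positions 5-6)
  Group 4: 'c' x 1 (positions 7-7)
Total groups: 4

4


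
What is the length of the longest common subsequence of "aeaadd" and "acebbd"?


LCS of "aeaadd" and "acebbd"
DP table:
           a    c    e    b    b    d
      0    0    0    0    0    0    0
  a   0    1    1    1    1    1    1
  e   0    1    1    2    2    2    2
  a   0    1    1    2    2    2    2
  a   0    1    1    2    2    2    2
  d   0    1    1    2    2    2    3
  d   0    1    1    2    2    2    3
LCS length = dp[6][6] = 3

3


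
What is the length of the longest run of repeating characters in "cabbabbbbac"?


Input: "cabbabbbbac"
Scanning for longest run:
  Position 1 ('a'): new char, reset run to 1
  Position 2 ('b'): new char, reset run to 1
  Position 3 ('b'): continues run of 'b', length=2
  Position 4 ('a'): new char, reset run to 1
  Position 5 ('b'): new char, reset run to 1
  Position 6 ('b'): continues run of 'b', length=2
  Position 7 ('b'): continues run of 'b', length=3
  Position 8 ('b'): continues run of 'b', length=4
  Position 9 ('a'): new char, reset run to 1
  Position 10 ('c'): new char, reset run to 1
Longest run: 'b' with length 4

4


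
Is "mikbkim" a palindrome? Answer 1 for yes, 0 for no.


Input: mikbkim
Reversed: mikbkim
  Compare pos 0 ('m') with pos 6 ('m'): match
  Compare pos 1 ('i') with pos 5 ('i'): match
  Compare pos 2 ('k') with pos 4 ('k'): match
Result: palindrome

1


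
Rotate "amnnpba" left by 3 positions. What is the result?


Input: "amnnpba", rotate left by 3
First 3 characters: "amn"
Remaining characters: "npba"
Concatenate remaining + first: "npba" + "amn" = "npbaamn"

npbaamn


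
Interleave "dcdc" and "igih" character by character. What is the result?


Interleaving "dcdc" and "igih":
  Position 0: 'd' from first, 'i' from second => "di"
  Position 1: 'c' from first, 'g' from second => "cg"
  Position 2: 'd' from first, 'i' from second => "di"
  Position 3: 'c' from first, 'h' from second => "ch"
Result: dicgdich

dicgdich


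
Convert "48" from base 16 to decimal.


Input: "48" in base 16
Positional expansion:
  Digit '4' (value 4) x 16^1 = 64
  Digit '8' (value 8) x 16^0 = 8
Sum = 72

72


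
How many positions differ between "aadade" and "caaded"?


Comparing "aadade" and "caaded" position by position:
  Position 0: 'a' vs 'c' => DIFFER
  Position 1: 'a' vs 'a' => same
  Position 2: 'd' vs 'a' => DIFFER
  Position 3: 'a' vs 'd' => DIFFER
  Position 4: 'd' vs 'e' => DIFFER
  Position 5: 'e' vs 'd' => DIFFER
Positions that differ: 5

5


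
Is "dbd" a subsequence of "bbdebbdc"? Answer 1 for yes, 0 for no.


Check if "dbd" is a subsequence of "bbdebbdc"
Greedy scan:
  Position 0 ('b'): no match needed
  Position 1 ('b'): no match needed
  Position 2 ('d'): matches sub[0] = 'd'
  Position 3 ('e'): no match needed
  Position 4 ('b'): matches sub[1] = 'b'
  Position 5 ('b'): no match needed
  Position 6 ('d'): matches sub[2] = 'd'
  Position 7 ('c'): no match needed
All 3 characters matched => is a subsequence

1


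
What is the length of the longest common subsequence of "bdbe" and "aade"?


LCS of "bdbe" and "aade"
DP table:
           a    a    d    e
      0    0    0    0    0
  b   0    0    0    0    0
  d   0    0    0    1    1
  b   0    0    0    1    1
  e   0    0    0    1    2
LCS length = dp[4][4] = 2

2


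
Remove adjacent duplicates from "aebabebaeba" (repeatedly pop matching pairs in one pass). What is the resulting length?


Input: aebabebaeba
Stack-based adjacent duplicate removal:
  Read 'a': push. Stack: a
  Read 'e': push. Stack: ae
  Read 'b': push. Stack: aeb
  Read 'a': push. Stack: aeba
  Read 'b': push. Stack: aebab
  Read 'e': push. Stack: aebabe
  Read 'b': push. Stack: aebabeb
  Read 'a': push. Stack: aebabeba
  Read 'e': push. Stack: aebabebae
  Read 'b': push. Stack: aebabebaeb
  Read 'a': push. Stack: aebabebaeba
Final stack: "aebabebaeba" (length 11)

11


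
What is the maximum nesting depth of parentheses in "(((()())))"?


Input: "(((()())))"
Tracking depth:
  Position 0 '(': depth becomes 1
  Position 1 '(': depth becomes 2
  Position 2 '(': depth becomes 3
  Position 3 '(': depth becomes 4
  Position 4 ')': depth becomes 3
  Position 5 '(': depth becomes 4
  Position 6 ')': depth becomes 3
  Position 7 ')': depth becomes 2
  Position 8 ')': depth becomes 1
  Position 9 ')': depth becomes 0
Maximum depth reached: 4

4


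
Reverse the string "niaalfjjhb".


Input: niaalfjjhb
Reading characters right to left:
  Position 9: 'b'
  Position 8: 'h'
  Position 7: 'j'
  Position 6: 'j'
  Position 5: 'f'
  Position 4: 'l'
  Position 3: 'a'
  Position 2: 'a'
  Position 1: 'i'
  Position 0: 'n'
Reversed: bhjjflaain

bhjjflaain


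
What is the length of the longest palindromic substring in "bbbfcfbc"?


Input: "bbbfcfbc"
Checking substrings for palindromes:
  [2:7] "bfcfb" (len 5) => palindrome
  [0:3] "bbb" (len 3) => palindrome
  [3:6] "fcf" (len 3) => palindrome
  [0:2] "bb" (len 2) => palindrome
  [1:3] "bb" (len 2) => palindrome
Longest palindromic substring: "bfcfb" with length 5

5


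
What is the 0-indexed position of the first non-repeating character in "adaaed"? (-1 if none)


Input: adaaed
Character frequencies:
  'a': 3
  'd': 2
  'e': 1
Scanning left to right for freq == 1:
  Position 0 ('a'): freq=3, skip
  Position 1 ('d'): freq=2, skip
  Position 2 ('a'): freq=3, skip
  Position 3 ('a'): freq=3, skip
  Position 4 ('e'): unique! => answer = 4

4


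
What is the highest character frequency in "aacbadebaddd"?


Input: aacbadebaddd
Character counts:
  'a': 4
  'b': 2
  'c': 1
  'd': 4
  'e': 1
Maximum frequency: 4

4


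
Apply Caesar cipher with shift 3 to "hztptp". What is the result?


Caesar cipher: shift "hztptp" by 3
  'h' (pos 7) + 3 = pos 10 = 'k'
  'z' (pos 25) + 3 = pos 2 = 'c'
  't' (pos 19) + 3 = pos 22 = 'w'
  'p' (pos 15) + 3 = pos 18 = 's'
  't' (pos 19) + 3 = pos 22 = 'w'
  'p' (pos 15) + 3 = pos 18 = 's'
Result: kcwsws

kcwsws


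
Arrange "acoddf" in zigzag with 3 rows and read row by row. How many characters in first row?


Zigzag "acoddf" into 3 rows:
Placing characters:
  'a' => row 0
  'c' => row 1
  'o' => row 2
  'd' => row 1
  'd' => row 0
  'f' => row 1
Rows:
  Row 0: "ad"
  Row 1: "cdf"
  Row 2: "o"
First row length: 2

2


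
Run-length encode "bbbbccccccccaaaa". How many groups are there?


Input: bbbbccccccccaaaa
Scanning for consecutive runs:
  Group 1: 'b' x 4 (positions 0-3)
  Group 2: 'c' x 8 (positions 4-11)
  Group 3: 'a' x 4 (positions 12-15)
Total groups: 3

3


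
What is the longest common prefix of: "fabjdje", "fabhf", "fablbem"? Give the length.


Words: fabjdje, fabhf, fablbem
  Position 0: all 'f' => match
  Position 1: all 'a' => match
  Position 2: all 'b' => match
  Position 3: ('j', 'h', 'l') => mismatch, stop
LCP = "fab" (length 3)

3


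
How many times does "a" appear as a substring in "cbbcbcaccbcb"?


Searching for "a" in "cbbcbcaccbcb"
Scanning each position:
  Position 0: "c" => no
  Position 1: "b" => no
  Position 2: "b" => no
  Position 3: "c" => no
  Position 4: "b" => no
  Position 5: "c" => no
  Position 6: "a" => MATCH
  Position 7: "c" => no
  Position 8: "c" => no
  Position 9: "b" => no
  Position 10: "c" => no
  Position 11: "b" => no
Total occurrences: 1

1


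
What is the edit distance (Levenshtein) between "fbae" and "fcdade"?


Computing edit distance: "fbae" -> "fcdade"
DP table:
           f    c    d    a    d    e
      0    1    2    3    4    5    6
  f   1    0    1    2    3    4    5
  b   2    1    1    2    3    4    5
  a   3    2    2    2    2    3    4
  e   4    3    3    3    3    3    3
Edit distance = dp[4][6] = 3

3


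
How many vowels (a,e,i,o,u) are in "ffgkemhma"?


Input: ffgkemhma
Checking each character:
  'f' at position 0: consonant
  'f' at position 1: consonant
  'g' at position 2: consonant
  'k' at position 3: consonant
  'e' at position 4: vowel (running total: 1)
  'm' at position 5: consonant
  'h' at position 6: consonant
  'm' at position 7: consonant
  'a' at position 8: vowel (running total: 2)
Total vowels: 2

2


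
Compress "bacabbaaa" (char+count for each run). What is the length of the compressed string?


Input: bacabbaaa
Runs:
  'b' x 1 => "b1"
  'a' x 1 => "a1"
  'c' x 1 => "c1"
  'a' x 1 => "a1"
  'b' x 2 => "b2"
  'a' x 3 => "a3"
Compressed: "b1a1c1a1b2a3"
Compressed length: 12

12


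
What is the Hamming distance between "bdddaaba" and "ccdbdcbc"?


Comparing "bdddaaba" and "ccdbdcbc" position by position:
  Position 0: 'b' vs 'c' => differ
  Position 1: 'd' vs 'c' => differ
  Position 2: 'd' vs 'd' => same
  Position 3: 'd' vs 'b' => differ
  Position 4: 'a' vs 'd' => differ
  Position 5: 'a' vs 'c' => differ
  Position 6: 'b' vs 'b' => same
  Position 7: 'a' vs 'c' => differ
Total differences (Hamming distance): 6

6


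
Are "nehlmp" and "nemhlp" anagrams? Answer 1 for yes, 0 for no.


Strings: "nehlmp", "nemhlp"
Sorted first:  ehlmnp
Sorted second: ehlmnp
Sorted forms match => anagrams

1


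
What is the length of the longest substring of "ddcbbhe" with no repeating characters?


Input: "ddcbbhe"
Sliding window (track last position of each char):
  Position 0 ('d'): window [0,0] length 1 -- new best
  Position 1 ('d'): repeat (last at 0), move window start to 1
  Position 1 ('d'): window [1,1] length 1
  Position 2 ('c'): window [1,2] length 2 -- new best
  Position 3 ('b'): window [1,3] length 3 -- new best
  Position 4 ('b'): repeat (last at 3), move window start to 4
  Position 4 ('b'): window [4,4] length 1
  Position 5 ('h'): window [4,5] length 2
  Position 6 ('e'): window [4,6] length 3
Longest substring with no repeats: "dcb" with length 3

3


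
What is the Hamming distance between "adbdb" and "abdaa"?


Comparing "adbdb" and "abdaa" position by position:
  Position 0: 'a' vs 'a' => same
  Position 1: 'd' vs 'b' => differ
  Position 2: 'b' vs 'd' => differ
  Position 3: 'd' vs 'a' => differ
  Position 4: 'b' vs 'a' => differ
Total differences (Hamming distance): 4

4


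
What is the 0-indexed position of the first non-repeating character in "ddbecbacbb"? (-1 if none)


Input: ddbecbacbb
Character frequencies:
  'a': 1
  'b': 4
  'c': 2
  'd': 2
  'e': 1
Scanning left to right for freq == 1:
  Position 0 ('d'): freq=2, skip
  Position 1 ('d'): freq=2, skip
  Position 2 ('b'): freq=4, skip
  Position 3 ('e'): unique! => answer = 3

3


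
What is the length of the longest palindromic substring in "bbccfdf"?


Input: "bbccfdf"
Checking substrings for palindromes:
  [4:7] "fdf" (len 3) => palindrome
  [0:2] "bb" (len 2) => palindrome
  [2:4] "cc" (len 2) => palindrome
Longest palindromic substring: "fdf" with length 3

3


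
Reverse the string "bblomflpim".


Input: bblomflpim
Reading characters right to left:
  Position 9: 'm'
  Position 8: 'i'
  Position 7: 'p'
  Position 6: 'l'
  Position 5: 'f'
  Position 4: 'm'
  Position 3: 'o'
  Position 2: 'l'
  Position 1: 'b'
  Position 0: 'b'
Reversed: miplfmolbb

miplfmolbb


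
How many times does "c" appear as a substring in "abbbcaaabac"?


Searching for "c" in "abbbcaaabac"
Scanning each position:
  Position 0: "a" => no
  Position 1: "b" => no
  Position 2: "b" => no
  Position 3: "b" => no
  Position 4: "c" => MATCH
  Position 5: "a" => no
  Position 6: "a" => no
  Position 7: "a" => no
  Position 8: "b" => no
  Position 9: "a" => no
  Position 10: "c" => MATCH
Total occurrences: 2

2


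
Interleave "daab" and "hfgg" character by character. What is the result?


Interleaving "daab" and "hfgg":
  Position 0: 'd' from first, 'h' from second => "dh"
  Position 1: 'a' from first, 'f' from second => "af"
  Position 2: 'a' from first, 'g' from second => "ag"
  Position 3: 'b' from first, 'g' from second => "bg"
Result: dhafagbg

dhafagbg


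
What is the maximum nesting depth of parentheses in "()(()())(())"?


Input: "()(()())(())"
Tracking depth:
  Position 0 '(': depth becomes 1
  Position 1 ')': depth becomes 0
  Position 2 '(': depth becomes 1
  Position 3 '(': depth becomes 2
  Position 4 ')': depth becomes 1
  Position 5 '(': depth becomes 2
  Position 6 ')': depth becomes 1
  Position 7 ')': depth becomes 0
  Position 8 '(': depth becomes 1
  Position 9 '(': depth becomes 2
  Position 10 ')': depth becomes 1
  Position 11 ')': depth becomes 0
Maximum depth reached: 2

2


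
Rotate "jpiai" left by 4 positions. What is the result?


Input: "jpiai", rotate left by 4
First 4 characters: "jpia"
Remaining characters: "i"
Concatenate remaining + first: "i" + "jpia" = "ijpia"

ijpia


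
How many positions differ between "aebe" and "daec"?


Comparing "aebe" and "daec" position by position:
  Position 0: 'a' vs 'd' => DIFFER
  Position 1: 'e' vs 'a' => DIFFER
  Position 2: 'b' vs 'e' => DIFFER
  Position 3: 'e' vs 'c' => DIFFER
Positions that differ: 4

4


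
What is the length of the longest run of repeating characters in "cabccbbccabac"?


Input: "cabccbbccabac"
Scanning for longest run:
  Position 1 ('a'): new char, reset run to 1
  Position 2 ('b'): new char, reset run to 1
  Position 3 ('c'): new char, reset run to 1
  Position 4 ('c'): continues run of 'c', length=2
  Position 5 ('b'): new char, reset run to 1
  Position 6 ('b'): continues run of 'b', length=2
  Position 7 ('c'): new char, reset run to 1
  Position 8 ('c'): continues run of 'c', length=2
  Position 9 ('a'): new char, reset run to 1
  Position 10 ('b'): new char, reset run to 1
  Position 11 ('a'): new char, reset run to 1
  Position 12 ('c'): new char, reset run to 1
Longest run: 'c' with length 2

2


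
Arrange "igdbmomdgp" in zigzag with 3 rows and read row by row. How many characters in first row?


Zigzag "igdbmomdgp" into 3 rows:
Placing characters:
  'i' => row 0
  'g' => row 1
  'd' => row 2
  'b' => row 1
  'm' => row 0
  'o' => row 1
  'm' => row 2
  'd' => row 1
  'g' => row 0
  'p' => row 1
Rows:
  Row 0: "img"
  Row 1: "gbodp"
  Row 2: "dm"
First row length: 3

3


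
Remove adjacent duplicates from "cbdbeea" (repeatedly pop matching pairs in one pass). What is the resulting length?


Input: cbdbeea
Stack-based adjacent duplicate removal:
  Read 'c': push. Stack: c
  Read 'b': push. Stack: cb
  Read 'd': push. Stack: cbd
  Read 'b': push. Stack: cbdb
  Read 'e': push. Stack: cbdbe
  Read 'e': matches stack top 'e' => pop. Stack: cbdb
  Read 'a': push. Stack: cbdba
Final stack: "cbdba" (length 5)

5


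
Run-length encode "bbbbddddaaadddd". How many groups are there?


Input: bbbbddddaaadddd
Scanning for consecutive runs:
  Group 1: 'b' x 4 (positions 0-3)
  Group 2: 'd' x 4 (positions 4-7)
  Group 3: 'a' x 3 (positions 8-10)
  Group 4: 'd' x 4 (positions 11-14)
Total groups: 4

4


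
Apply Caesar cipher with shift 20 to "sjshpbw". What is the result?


Caesar cipher: shift "sjshpbw" by 20
  's' (pos 18) + 20 = pos 12 = 'm'
  'j' (pos 9) + 20 = pos 3 = 'd'
  's' (pos 18) + 20 = pos 12 = 'm'
  'h' (pos 7) + 20 = pos 1 = 'b'
  'p' (pos 15) + 20 = pos 9 = 'j'
  'b' (pos 1) + 20 = pos 21 = 'v'
  'w' (pos 22) + 20 = pos 16 = 'q'
Result: mdmbjvq

mdmbjvq


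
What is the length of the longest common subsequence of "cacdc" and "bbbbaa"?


LCS of "cacdc" and "bbbbaa"
DP table:
           b    b    b    b    a    a
      0    0    0    0    0    0    0
  c   0    0    0    0    0    0    0
  a   0    0    0    0    0    1    1
  c   0    0    0    0    0    1    1
  d   0    0    0    0    0    1    1
  c   0    0    0    0    0    1    1
LCS length = dp[5][6] = 1

1


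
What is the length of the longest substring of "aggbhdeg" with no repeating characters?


Input: "aggbhdeg"
Sliding window (track last position of each char):
  Position 0 ('a'): window [0,0] length 1 -- new best
  Position 1 ('g'): window [0,1] length 2 -- new best
  Position 2 ('g'): repeat (last at 1), move window start to 2
  Position 2 ('g'): window [2,2] length 1
  Position 3 ('b'): window [2,3] length 2
  Position 4 ('h'): window [2,4] length 3 -- new best
  Position 5 ('d'): window [2,5] length 4 -- new best
  Position 6 ('e'): window [2,6] length 5 -- new best
  Position 7 ('g'): repeat (last at 2), move window start to 3
  Position 7 ('g'): window [3,7] length 5
Longest substring with no repeats: "gbhde" with length 5

5


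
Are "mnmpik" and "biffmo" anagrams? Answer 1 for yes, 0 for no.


Strings: "mnmpik", "biffmo"
Sorted first:  ikmmnp
Sorted second: bffimo
Differ at position 0: 'i' vs 'b' => not anagrams

0


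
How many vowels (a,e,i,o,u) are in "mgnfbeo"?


Input: mgnfbeo
Checking each character:
  'm' at position 0: consonant
  'g' at position 1: consonant
  'n' at position 2: consonant
  'f' at position 3: consonant
  'b' at position 4: consonant
  'e' at position 5: vowel (running total: 1)
  'o' at position 6: vowel (running total: 2)
Total vowels: 2

2


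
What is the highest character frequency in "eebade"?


Input: eebade
Character counts:
  'a': 1
  'b': 1
  'd': 1
  'e': 3
Maximum frequency: 3

3


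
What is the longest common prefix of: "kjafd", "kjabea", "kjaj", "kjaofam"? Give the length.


Words: kjafd, kjabea, kjaj, kjaofam
  Position 0: all 'k' => match
  Position 1: all 'j' => match
  Position 2: all 'a' => match
  Position 3: ('f', 'b', 'j', 'o') => mismatch, stop
LCP = "kja" (length 3)

3


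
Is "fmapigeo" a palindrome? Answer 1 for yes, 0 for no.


Input: fmapigeo
Reversed: oegipamf
  Compare pos 0 ('f') with pos 7 ('o'): MISMATCH
  Compare pos 1 ('m') with pos 6 ('e'): MISMATCH
  Compare pos 2 ('a') with pos 5 ('g'): MISMATCH
  Compare pos 3 ('p') with pos 4 ('i'): MISMATCH
Result: not a palindrome

0


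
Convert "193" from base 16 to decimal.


Input: "193" in base 16
Positional expansion:
  Digit '1' (value 1) x 16^2 = 256
  Digit '9' (value 9) x 16^1 = 144
  Digit '3' (value 3) x 16^0 = 3
Sum = 403

403


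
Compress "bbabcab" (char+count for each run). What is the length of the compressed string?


Input: bbabcab
Runs:
  'b' x 2 => "b2"
  'a' x 1 => "a1"
  'b' x 1 => "b1"
  'c' x 1 => "c1"
  'a' x 1 => "a1"
  'b' x 1 => "b1"
Compressed: "b2a1b1c1a1b1"
Compressed length: 12

12


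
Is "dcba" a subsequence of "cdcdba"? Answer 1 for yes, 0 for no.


Check if "dcba" is a subsequence of "cdcdba"
Greedy scan:
  Position 0 ('c'): no match needed
  Position 1 ('d'): matches sub[0] = 'd'
  Position 2 ('c'): matches sub[1] = 'c'
  Position 3 ('d'): no match needed
  Position 4 ('b'): matches sub[2] = 'b'
  Position 5 ('a'): matches sub[3] = 'a'
All 4 characters matched => is a subsequence

1


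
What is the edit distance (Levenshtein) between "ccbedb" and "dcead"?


Computing edit distance: "ccbedb" -> "dcead"
DP table:
           d    c    e    a    d
      0    1    2    3    4    5
  c   1    1    1    2    3    4
  c   2    2    1    2    3    4
  b   3    3    2    2    3    4
  e   4    4    3    2    3    4
  d   5    4    4    3    3    3
  b   6    5    5    4    4    4
Edit distance = dp[6][5] = 4

4


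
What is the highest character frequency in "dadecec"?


Input: dadecec
Character counts:
  'a': 1
  'c': 2
  'd': 2
  'e': 2
Maximum frequency: 2

2


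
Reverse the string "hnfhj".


Input: hnfhj
Reading characters right to left:
  Position 4: 'j'
  Position 3: 'h'
  Position 2: 'f'
  Position 1: 'n'
  Position 0: 'h'
Reversed: jhfnh

jhfnh


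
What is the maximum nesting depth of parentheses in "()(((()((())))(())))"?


Input: "()(((()((())))(())))"
Tracking depth:
  Position 0 '(': depth becomes 1
  Position 1 ')': depth becomes 0
  Position 2 '(': depth becomes 1
  Position 3 '(': depth becomes 2
  Position 4 '(': depth becomes 3
  Position 5 '(': depth becomes 4
  Position 6 ')': depth becomes 3
  Position 7 '(': depth becomes 4
  Position 8 '(': depth becomes 5
  Position 9 '(': depth becomes 6
  Position 10 ')': depth becomes 5
  Position 11 ')': depth becomes 4
  Position 12 ')': depth becomes 3
  Position 13 ')': depth becomes 2
  Position 14 '(': depth becomes 3
  Position 15 '(': depth becomes 4
  Position 16 ')': depth becomes 3
  Position 17 ')': depth becomes 2
  Position 18 ')': depth becomes 1
  Position 19 ')': depth becomes 0
Maximum depth reached: 6

6


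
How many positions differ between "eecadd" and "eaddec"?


Comparing "eecadd" and "eaddec" position by position:
  Position 0: 'e' vs 'e' => same
  Position 1: 'e' vs 'a' => DIFFER
  Position 2: 'c' vs 'd' => DIFFER
  Position 3: 'a' vs 'd' => DIFFER
  Position 4: 'd' vs 'e' => DIFFER
  Position 5: 'd' vs 'c' => DIFFER
Positions that differ: 5

5


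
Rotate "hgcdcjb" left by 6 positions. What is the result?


Input: "hgcdcjb", rotate left by 6
First 6 characters: "hgcdcj"
Remaining characters: "b"
Concatenate remaining + first: "b" + "hgcdcj" = "bhgcdcj"

bhgcdcj


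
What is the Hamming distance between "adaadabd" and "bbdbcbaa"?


Comparing "adaadabd" and "bbdbcbaa" position by position:
  Position 0: 'a' vs 'b' => differ
  Position 1: 'd' vs 'b' => differ
  Position 2: 'a' vs 'd' => differ
  Position 3: 'a' vs 'b' => differ
  Position 4: 'd' vs 'c' => differ
  Position 5: 'a' vs 'b' => differ
  Position 6: 'b' vs 'a' => differ
  Position 7: 'd' vs 'a' => differ
Total differences (Hamming distance): 8

8


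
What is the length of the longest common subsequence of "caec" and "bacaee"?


LCS of "caec" and "bacaee"
DP table:
           b    a    c    a    e    e
      0    0    0    0    0    0    0
  c   0    0    0    1    1    1    1
  a   0    0    1    1    2    2    2
  e   0    0    1    1    2    3    3
  c   0    0    1    2    2    3    3
LCS length = dp[4][6] = 3

3


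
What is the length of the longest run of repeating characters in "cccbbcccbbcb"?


Input: "cccbbcccbbcb"
Scanning for longest run:
  Position 1 ('c'): continues run of 'c', length=2
  Position 2 ('c'): continues run of 'c', length=3
  Position 3 ('b'): new char, reset run to 1
  Position 4 ('b'): continues run of 'b', length=2
  Position 5 ('c'): new char, reset run to 1
  Position 6 ('c'): continues run of 'c', length=2
  Position 7 ('c'): continues run of 'c', length=3
  Position 8 ('b'): new char, reset run to 1
  Position 9 ('b'): continues run of 'b', length=2
  Position 10 ('c'): new char, reset run to 1
  Position 11 ('b'): new char, reset run to 1
Longest run: 'c' with length 3

3


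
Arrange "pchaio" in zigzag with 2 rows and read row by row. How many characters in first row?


Zigzag "pchaio" into 2 rows:
Placing characters:
  'p' => row 0
  'c' => row 1
  'h' => row 0
  'a' => row 1
  'i' => row 0
  'o' => row 1
Rows:
  Row 0: "phi"
  Row 1: "cao"
First row length: 3

3


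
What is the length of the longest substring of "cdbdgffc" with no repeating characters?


Input: "cdbdgffc"
Sliding window (track last position of each char):
  Position 0 ('c'): window [0,0] length 1 -- new best
  Position 1 ('d'): window [0,1] length 2 -- new best
  Position 2 ('b'): window [0,2] length 3 -- new best
  Position 3 ('d'): repeat (last at 1), move window start to 2
  Position 3 ('d'): window [2,3] length 2
  Position 4 ('g'): window [2,4] length 3
  Position 5 ('f'): window [2,5] length 4 -- new best
  Position 6 ('f'): repeat (last at 5), move window start to 6
  Position 6 ('f'): window [6,6] length 1
  Position 7 ('c'): window [6,7] length 2
Longest substring with no repeats: "bdgf" with length 4

4


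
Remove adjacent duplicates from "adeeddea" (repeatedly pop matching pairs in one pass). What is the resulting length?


Input: adeeddea
Stack-based adjacent duplicate removal:
  Read 'a': push. Stack: a
  Read 'd': push. Stack: ad
  Read 'e': push. Stack: ade
  Read 'e': matches stack top 'e' => pop. Stack: ad
  Read 'd': matches stack top 'd' => pop. Stack: a
  Read 'd': push. Stack: ad
  Read 'e': push. Stack: ade
  Read 'a': push. Stack: adea
Final stack: "adea" (length 4)

4


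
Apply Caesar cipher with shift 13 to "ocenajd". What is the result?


Caesar cipher: shift "ocenajd" by 13
  'o' (pos 14) + 13 = pos 1 = 'b'
  'c' (pos 2) + 13 = pos 15 = 'p'
  'e' (pos 4) + 13 = pos 17 = 'r'
  'n' (pos 13) + 13 = pos 0 = 'a'
  'a' (pos 0) + 13 = pos 13 = 'n'
  'j' (pos 9) + 13 = pos 22 = 'w'
  'd' (pos 3) + 13 = pos 16 = 'q'
Result: bpranwq

bpranwq
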